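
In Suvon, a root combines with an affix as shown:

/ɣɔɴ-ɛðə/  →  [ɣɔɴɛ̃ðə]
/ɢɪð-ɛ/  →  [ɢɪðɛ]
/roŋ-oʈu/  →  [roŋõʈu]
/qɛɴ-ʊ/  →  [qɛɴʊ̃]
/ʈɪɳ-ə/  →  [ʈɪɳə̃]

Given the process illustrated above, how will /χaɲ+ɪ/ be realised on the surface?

[χaɲɪ̃]

The data show progressive nasality assimilation (vowel nasalisation): /ɛ/ → [ɛ̃] after /ɴ/; /o/ → [õ] after /ŋ/; /ʊ/ → [ʊ̃] after /ɴ/; /ə/ → [ə̃] after /ɳ/ — a vowel is nasalised by an immediately preceding nasal consonant.
No change occurs in [ɢɪðɛ] because the vowel at the boundary is adjacent to an oral consonant, not a nasal (/ɛ/ next to /ð/).
The vowel /ɪ/ is adjacent to the preceding nasal /ɲ/, so it acquires [+nasal] and surfaces as [ɪ̃].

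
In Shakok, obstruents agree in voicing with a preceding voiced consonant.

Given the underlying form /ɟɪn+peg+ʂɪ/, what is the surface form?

/p/ is a voiceless bilabial stop. The preceding trigger /n/ is voiced, so /p/ must become voiced as well.
The voiced bilabial stop is [b], so /p/ → [b].
At the second juncture, /ʂ/ likewise becomes [ʐ] adjacent to /g/.

[ɟɪnbegʐɪ]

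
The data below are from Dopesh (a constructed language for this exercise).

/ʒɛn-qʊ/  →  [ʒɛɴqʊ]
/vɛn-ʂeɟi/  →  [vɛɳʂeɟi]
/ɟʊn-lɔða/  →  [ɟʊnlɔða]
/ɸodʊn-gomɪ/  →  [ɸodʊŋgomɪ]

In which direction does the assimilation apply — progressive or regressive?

regressive

The segment that alternates is /n/, which surfaces as [ɴ] when adjacent to /q/.
The change alveolar → uvular matches the place of the following /q/, identifying this as place assimilation.
Checking the remaining alternations: /n/ → [ɳ] before /ʂ/ (alveolar → retroflex, matching retroflex); /n/ → [ŋ] before /g/ (alveolar → velar, matching velar) — only place changes, and always toward the following segment.
No alternation appears in [ɟʊnlɔða]: there the adjacent consonants already agree in place (/n/ and /l/ are both alveolar), so this form is consistent with the same rule.
Since the segment that changes precedes the conditioning segment, the assimilation is regressive.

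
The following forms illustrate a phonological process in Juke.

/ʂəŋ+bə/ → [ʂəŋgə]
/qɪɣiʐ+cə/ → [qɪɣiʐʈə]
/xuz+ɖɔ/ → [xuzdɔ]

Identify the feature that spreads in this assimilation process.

place

The segment that alternates is /b/, which surfaces as [g] when adjacent to /ŋ/.
/b/ is bilabial while /ŋ/ is velar; the output [g] is velar, matching the trigger — so the feature that spreads is place.
The same holds elsewhere in the data: /c/ → [ʈ] after /ʐ/ (palatal → retroflex, matching retroflex); /ɖ/ → [d] after /z/ (retroflex → alveolar, matching alveolar) — only place changes, and always toward the preceding segment.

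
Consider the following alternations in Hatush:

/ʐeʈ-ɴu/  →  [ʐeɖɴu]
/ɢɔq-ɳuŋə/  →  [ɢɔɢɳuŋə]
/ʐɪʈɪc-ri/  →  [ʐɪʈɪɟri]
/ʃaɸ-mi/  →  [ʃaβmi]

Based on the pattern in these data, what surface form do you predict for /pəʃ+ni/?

[pəʒni]

The data show regressive voicing assimilation: /ʈ/ → [ɖ] before /ɴ/; /q/ → [ɢ] before /ɳ/; /c/ → [ɟ] before /r/; /ɸ/ → [β] before /m/. In each pair only voicing changes, matching the following consonant, while place and manner stay constant.
The rule targets /ʃ/ (voiceless postalveolar fricative), which sits before the trigger /n/ (voiced).
A voiced postalveolar fricative is [ʒ], so the surface segment is [ʒ].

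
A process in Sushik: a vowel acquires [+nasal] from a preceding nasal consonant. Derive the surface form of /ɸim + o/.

[ɸimõ]

/o/ sits next to the nasal /m/ and is therefore nasalised to [õ].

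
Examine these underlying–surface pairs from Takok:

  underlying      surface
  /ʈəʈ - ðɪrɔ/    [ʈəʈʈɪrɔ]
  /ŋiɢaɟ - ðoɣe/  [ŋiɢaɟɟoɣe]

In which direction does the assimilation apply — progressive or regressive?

progressive

Underlying /ð/ is realised as [ʈ] next to /ʈ/; /ʈ/ itself does not change.
The output [ʈ] is identical to the trigger /ʈ/ — every feature (place, manner, voicing) has been copied — so this is total assimilation.
The remaining alternation confirms this: /ð/ → [ɟ] after /ɟ/ — in each case the output is a copy of the preceding consonant.
Since the segment that changes follows the conditioning segment, the assimilation is progressive.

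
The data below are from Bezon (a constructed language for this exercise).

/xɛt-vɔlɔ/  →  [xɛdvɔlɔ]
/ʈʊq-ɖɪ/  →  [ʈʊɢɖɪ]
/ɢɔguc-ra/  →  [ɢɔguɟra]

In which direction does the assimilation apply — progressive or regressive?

The segment that alternates is /t/, which surfaces as [d] when adjacent to /v/.
/t/ is voiceless while /v/ is voiced; the output [d] is voiced, matching the trigger — so the feature that spreads is voicing.
The same holds elsewhere in the data: /q/ → [ɢ] before /ɖ/ (voiceless → voiced, matching voiced); /c/ → [ɟ] before /r/ (voiceless → voiced, matching voiced) — only voicing changes, and always toward the following segment.
The trigger is the following segment, so the direction is regressive (anticipatory).

regressive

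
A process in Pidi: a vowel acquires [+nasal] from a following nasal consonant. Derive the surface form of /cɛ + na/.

[cɛ̃na]

/ɛ/ sits next to the nasal /n/ and is therefore nasalised to [ɛ̃].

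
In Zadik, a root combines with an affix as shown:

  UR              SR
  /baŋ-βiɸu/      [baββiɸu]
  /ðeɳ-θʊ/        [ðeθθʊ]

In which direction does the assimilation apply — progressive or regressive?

regressive

Underlying /ŋ/ is realised as [β] next to /β/; /β/ itself does not change.
The output [β] is identical to the trigger /β/ — every feature (place, manner, voicing) has been copied — so this is total assimilation.
The other form behaves the same way: /ɳ/ → [θ] before /θ/ — in each case the output is a copy of the following consonant.
The trigger is the following segment, so the direction is regressive (anticipatory).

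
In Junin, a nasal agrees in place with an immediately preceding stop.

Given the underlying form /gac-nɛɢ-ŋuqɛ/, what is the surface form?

/n/ is a voiced alveolar nasal. The preceding trigger /c/ is palatal, so /n/ must become palatal as well.
A voiced palatal nasal is [ɲ], so the surface segment is [ɲ].
At the second juncture, /ŋ/ likewise becomes [ɴ] adjacent to /ɢ/.

[gacɲɛɢɴuqɛ]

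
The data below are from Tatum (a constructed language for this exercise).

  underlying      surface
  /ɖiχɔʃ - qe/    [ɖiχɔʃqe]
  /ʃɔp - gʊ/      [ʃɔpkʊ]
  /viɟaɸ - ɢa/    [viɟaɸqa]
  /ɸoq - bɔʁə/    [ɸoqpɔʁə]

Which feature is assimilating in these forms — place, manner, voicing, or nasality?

voicing

Underlying /g/ is realised as [k] next to /p/; /p/ itself does not change.
/g/ is voiced while /p/ is voiceless; the output [k] is voiceless, matching the trigger — so the feature that spreads is voicing.
Checking the remaining alternations: /ɢ/ → [q] after /ɸ/ (voiced → voiceless, matching voiceless); /b/ → [p] after /q/ (voiced → voiceless, matching voiceless) — only voicing changes, and always toward the preceding segment.
No alternation appears in [ɖiχɔʃqe]: there the adjacent consonants already agree in voicing (/q/ and /ʃ/ are both voiceless), so this form is consistent with the same rule.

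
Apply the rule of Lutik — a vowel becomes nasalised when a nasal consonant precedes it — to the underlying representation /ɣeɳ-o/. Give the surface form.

[ɣeɳõ]

The vowel /o/ is adjacent to the preceding nasal /ɳ/, so it acquires [+nasal] and surfaces as [õ].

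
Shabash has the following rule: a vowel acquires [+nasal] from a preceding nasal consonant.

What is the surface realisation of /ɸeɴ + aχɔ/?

[ɸeɴãχɔ]

The vowel /a/ is adjacent to the preceding nasal /ɴ/, so it acquires [+nasal] and surfaces as [ã].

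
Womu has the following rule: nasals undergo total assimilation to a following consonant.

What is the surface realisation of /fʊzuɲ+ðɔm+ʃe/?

[fʊzuððɔʃʃe]

/ɲ/ is the segment targeted by the rule; it sits immediately before /ð/, so it assimilates completely and surfaces as [ð].
At the second juncture, /m/ likewise becomes [ʃ] adjacent to /ʃ/.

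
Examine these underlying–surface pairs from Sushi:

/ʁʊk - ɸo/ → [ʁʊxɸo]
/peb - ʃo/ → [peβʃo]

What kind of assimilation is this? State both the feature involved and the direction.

The segment that alternates is /k/, which surfaces as [x] when adjacent to /ɸ/.
The change stop → fricative matches the manner of the following /ɸ/, identifying this as manner assimilation.
Place and voice are unchanged, so the assimilation is partial, not total.
The same holds elsewhere in the data: /b/ → [β] before /ʃ/ (stop → fricative, matching a fricative) — only manner changes, and always toward the following segment.
The trigger is the following segment, so the direction is regressive (anticipatory).

regressive manner assimilation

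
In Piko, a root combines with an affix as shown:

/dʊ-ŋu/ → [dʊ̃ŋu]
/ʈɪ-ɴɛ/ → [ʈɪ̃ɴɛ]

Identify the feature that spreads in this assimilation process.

The vowel /ʊ/ surfaces as nasalised [ʊ̃] next to the following nasal /ŋ/ — it has acquired the [+nasal] feature of its neighbour.
The other form shows the same pattern: /ɪ/ → [ɪ̃] before /ɴ/ — each time a vowel is nasalised next to a following nasal.

nasality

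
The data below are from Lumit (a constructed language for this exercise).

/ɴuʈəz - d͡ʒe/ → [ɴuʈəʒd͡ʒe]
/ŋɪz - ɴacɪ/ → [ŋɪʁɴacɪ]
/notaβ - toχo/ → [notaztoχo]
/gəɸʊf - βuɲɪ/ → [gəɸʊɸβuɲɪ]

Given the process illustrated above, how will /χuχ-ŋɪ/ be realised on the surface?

[χuxŋɪ]

The data show regressive place assimilation: /z/ → [ʒ] before /d͡ʒ/; /z/ → [ʁ] before /ɴ/; /β/ → [z] before /t/; /f/ → [ɸ] before /β/. In each pair only place changes, matching the following consonant, while manner and voice stay constant.
The rule targets /χ/ (voiceless uvular fricative), which sits before the trigger /ŋ/ (velar).
A voiceless velar fricative is [x], so the surface segment is [x].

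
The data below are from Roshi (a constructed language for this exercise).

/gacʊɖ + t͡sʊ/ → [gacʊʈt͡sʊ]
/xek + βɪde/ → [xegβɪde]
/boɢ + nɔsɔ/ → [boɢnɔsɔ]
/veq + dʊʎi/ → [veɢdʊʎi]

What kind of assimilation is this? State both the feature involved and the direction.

regressive voicing assimilation

Comparing underlying and surface forms, /ɖ/ → [ʈ] is the alternation; the neighbouring /t͡s/ is constant.
The change voiced → voiceless matches the voicing of the following /t͡s/, identifying this as voicing assimilation.
Place and manner are unchanged, so the assimilation is partial, not total.
The same holds elsewhere in the data: /k/ → [g] before /β/ (voiceless → voiced, matching voiced); /q/ → [ɢ] before /d/ (voiceless → voiced, matching voiced) — only voicing changes, and always toward the following segment.
No alternation appears in [boɢnɔsɔ]: there the adjacent consonants already agree in voicing (/ɢ/ and /n/ are both voiced), so this form is consistent with the same rule.
The trigger is the following segment, so the direction is regressive (anticipatory).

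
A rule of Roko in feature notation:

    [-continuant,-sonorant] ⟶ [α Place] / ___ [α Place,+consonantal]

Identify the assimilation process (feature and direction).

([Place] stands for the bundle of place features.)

The shared variable α links the value of the place features (abbreviated [Place]) on the target to the same value on the neighbouring segment, so place is the feature that assimilates.
The conditioning segment sits to the right of the focus bar, meaning the trigger follows the segment that changes — regressive assimilation.

regressive place assimilation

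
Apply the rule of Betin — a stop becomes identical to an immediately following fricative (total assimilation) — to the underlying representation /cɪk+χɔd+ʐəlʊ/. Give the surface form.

/k/ is the segment targeted by the rule; it sits immediately before /χ/, so it assimilates completely and surfaces as [χ].
The same rule applies at the second boundary: /d/ → [ʐ] next to /ʐ/.

[cɪχχɔʐʐəlʊ]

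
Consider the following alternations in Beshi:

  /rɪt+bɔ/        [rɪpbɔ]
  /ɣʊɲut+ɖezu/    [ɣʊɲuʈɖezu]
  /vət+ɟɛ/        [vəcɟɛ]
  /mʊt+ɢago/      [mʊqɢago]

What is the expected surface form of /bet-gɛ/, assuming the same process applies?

The data show regressive place assimilation: /t/ → [p] before /b/; /t/ → [ʈ] before /ɖ/; /t/ → [c] before /ɟ/; /t/ → [q] before /ɢ/. In each pair only place changes, matching the following consonant, while manner and voice stay constant.
/t/ is a voiceless alveolar stop. The following trigger /g/ is velar, so /t/ must become velar as well.
Changing only its place to velar gives [k] — the voiceless velar stop.

[bekgɛ]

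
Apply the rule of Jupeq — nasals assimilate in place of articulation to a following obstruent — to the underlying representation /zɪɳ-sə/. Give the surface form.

The rule targets /ɳ/ (voiced retroflex nasal), which sits before the trigger /s/ (alveolar).
The voiced alveolar nasal is [n], so /ɳ/ → [n].

[zɪnsə]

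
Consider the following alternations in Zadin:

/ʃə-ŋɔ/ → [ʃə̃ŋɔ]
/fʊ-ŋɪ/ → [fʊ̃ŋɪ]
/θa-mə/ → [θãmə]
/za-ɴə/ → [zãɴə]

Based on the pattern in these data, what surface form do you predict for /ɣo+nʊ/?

The data show regressive nasality assimilation (vowel nasalisation): /ə/ → [ə̃] before /ŋ/; /ʊ/ → [ʊ̃] before /ŋ/; /a/ → [ã] before /m/; /a/ → [ã] before /ɴ/ — a vowel is nasalised by an immediately following nasal consonant.
The vowel /o/ is adjacent to the following nasal /n/, so it acquires [+nasal] and surfaces as [õ].

[ɣõnʊ]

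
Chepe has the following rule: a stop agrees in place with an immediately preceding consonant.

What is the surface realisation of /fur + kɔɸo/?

The rule targets /k/ (voiceless velar stop), which sits after the trigger /r/ (alveolar).
A voiceless alveolar stop is [t], so the surface segment is [t].

[furtɔɸo]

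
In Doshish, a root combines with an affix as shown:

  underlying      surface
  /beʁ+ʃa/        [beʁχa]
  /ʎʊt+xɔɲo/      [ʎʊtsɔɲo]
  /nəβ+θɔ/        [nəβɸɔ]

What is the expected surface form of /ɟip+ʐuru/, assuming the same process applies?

The data show progressive place assimilation: /ʃ/ → [χ] after /ʁ/; /x/ → [s] after /t/; /θ/ → [ɸ] after /β/. In each pair only place changes, matching the preceding consonant, while manner and voice stay constant.
The rule targets /ʐ/ (voiced retroflex fricative), which sits after the trigger /p/ (bilabial).
Changing only its place to bilabial gives [β] — the voiced bilabial fricative.

[ɟipβuru]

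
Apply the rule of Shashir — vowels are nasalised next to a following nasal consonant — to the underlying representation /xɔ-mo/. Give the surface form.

The vowel /ɔ/ is adjacent to the following nasal /m/, so it acquires [+nasal] and surfaces as [ɔ̃].

[xɔ̃mo]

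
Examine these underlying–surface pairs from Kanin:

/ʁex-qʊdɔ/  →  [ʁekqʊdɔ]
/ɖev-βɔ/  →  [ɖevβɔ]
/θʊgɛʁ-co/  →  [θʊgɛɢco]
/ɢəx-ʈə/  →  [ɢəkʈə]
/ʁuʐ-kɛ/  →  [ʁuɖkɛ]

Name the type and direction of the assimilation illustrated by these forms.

Underlying /x/ is realised as [k] next to /q/; /q/ itself does not change.
/x/ is a fricative while /q/ is a stop; the output [k] is a stop, matching the trigger — so the feature that spreads is manner.
Place and voice are unchanged, so the assimilation is partial, not total.
Checking the remaining alternations: /ʁ/ → [ɢ] before /c/ (fricative → stop, matching a stop); /x/ → [k] before /ʈ/ (fricative → stop, matching a stop); /ʐ/ → [ɖ] before /k/ (fricative → stop, matching a stop) — only manner changes, and always toward the following segment.
Nothing changes in [ɖevβɔ]: there the adjacent consonants already agree in manner (/v/ and /β/ are both fricatives), so this form is consistent with the same rule.
Since the segment that changes precedes the conditioning segment, the assimilation is regressive.

regressive manner assimilation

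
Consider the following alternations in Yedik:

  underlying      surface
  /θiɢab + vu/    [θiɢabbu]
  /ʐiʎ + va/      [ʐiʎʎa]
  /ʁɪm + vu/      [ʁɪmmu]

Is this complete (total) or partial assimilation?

total assimilation

Comparing underlying and surface forms, /v/ → [b] is the alternation; the neighbouring /b/ is constant.
The output [b] is identical to the trigger /b/ — every feature (place, manner, voicing) has been copied — so this is total assimilation.
The other forms behave the same way: /v/ → [ʎ] after /ʎ/; /v/ → [m] after /m/ — in each case the output is a copy of the preceding consonant.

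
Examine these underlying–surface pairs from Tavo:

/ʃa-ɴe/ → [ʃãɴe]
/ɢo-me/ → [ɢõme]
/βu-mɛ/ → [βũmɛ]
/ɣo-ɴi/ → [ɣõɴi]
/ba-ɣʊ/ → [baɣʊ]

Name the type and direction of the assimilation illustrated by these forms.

regressive nasality assimilation (vowel nasalisation)

The vowel /a/ surfaces as nasalised [ã] next to the following nasal /ɴ/ — it has acquired the [+nasal] feature of its neighbour.
Likewise in the remaining data: /o/ → [õ] before /m/; /u/ → [ũ] before /m/; /o/ → [õ] before /ɴ/ — each time a vowel is nasalised next to a following nasal.
No change occurs in [baɣʊ] because the vowel at the boundary is adjacent to an oral consonant, not a nasal (/a/ next to /ɣ/).
Because the conditioning nasal is to the right of the vowel that changes, the process is regressive (anticipatory).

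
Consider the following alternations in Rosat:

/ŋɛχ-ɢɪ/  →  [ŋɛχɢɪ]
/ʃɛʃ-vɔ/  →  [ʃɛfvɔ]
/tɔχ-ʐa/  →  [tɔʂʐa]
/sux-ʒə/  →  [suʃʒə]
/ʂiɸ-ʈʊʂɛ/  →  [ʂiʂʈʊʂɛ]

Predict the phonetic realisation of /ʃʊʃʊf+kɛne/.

The data show regressive place assimilation: /ʃ/ → [f] before /v/; /χ/ → [ʂ] before /ʐ/; /x/ → [ʃ] before /ʒ/; /ɸ/ → [ʂ] before /ʈ/. In each pair only place changes, matching the following consonant, while manner and voice stay constant.
No alternation appears in [ŋɛχɢɪ]: there the adjacent consonants already agree in place (/χ/ and /ɢ/ are both uvular), so this form is consistent with the same rule.
/f/ is a voiceless labiodental fricative. The following trigger /k/ is velar, so /f/ must become velar as well.
The voiceless velar fricative is [x], so /f/ → [x].

[ʃʊʃʊxkɛne]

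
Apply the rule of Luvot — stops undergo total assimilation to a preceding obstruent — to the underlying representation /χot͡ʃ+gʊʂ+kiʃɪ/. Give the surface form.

/g/ is the segment targeted by the rule; it sits immediately after /t͡ʃ/, so it assimilates completely and surfaces as [t͡ʃ].
The same rule applies at the second boundary: /k/ → [ʂ] next to /ʂ/.

[χot͡ʃt͡ʃʊʂʂiʃɪ]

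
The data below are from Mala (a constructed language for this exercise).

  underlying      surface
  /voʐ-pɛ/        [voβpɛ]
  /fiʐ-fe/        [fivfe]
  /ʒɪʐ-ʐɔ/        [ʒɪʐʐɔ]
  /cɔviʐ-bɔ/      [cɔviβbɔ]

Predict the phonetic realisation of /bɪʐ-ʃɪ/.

The data show regressive place assimilation: /ʐ/ → [β] before /p/; /ʐ/ → [v] before /f/; /ʐ/ → [β] before /b/. In each pair only place changes, matching the following consonant, while manner and voice stay constant.
Nothing changes in [ʒɪʐʐɔ]: there the adjacent consonants already agree in place (/ʐ/ and /ʐ/ are both retroflex), so this form is consistent with the same rule.
/ʐ/ is a voiced retroflex fricative. The following trigger /ʃ/ is postalveolar, so /ʐ/ must become postalveolar as well.
A voiced postalveolar fricative is [ʒ], so the surface segment is [ʒ].

[bɪʒʃɪ]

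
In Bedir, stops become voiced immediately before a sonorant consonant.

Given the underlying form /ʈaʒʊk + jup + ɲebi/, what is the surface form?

[ʈaʒʊgjubɲebi]

The rule targets /k/ (voiceless velar stop), which sits before the trigger /j/ (voiced).
Changing only its voicing to voiced gives [g] — the voiced velar stop.
At the second juncture, /p/ likewise becomes [b] adjacent to /ɲ/.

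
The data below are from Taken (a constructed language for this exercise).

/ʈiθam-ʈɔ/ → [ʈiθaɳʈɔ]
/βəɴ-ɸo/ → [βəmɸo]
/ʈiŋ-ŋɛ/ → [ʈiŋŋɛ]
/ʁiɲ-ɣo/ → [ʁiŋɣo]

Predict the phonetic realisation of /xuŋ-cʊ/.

[xuɲcʊ]

The data show regressive place assimilation: /m/ → [ɳ] before /ʈ/; /ɴ/ → [m] before /ɸ/; /ɲ/ → [ŋ] before /ɣ/. In each pair only place changes, matching the following consonant, while manner and voice stay constant.
Nothing changes in [ʈiŋŋɛ]: there the adjacent consonants already agree in place (/ŋ/ and /ŋ/ are both velar), so this form is consistent with the same rule.
The rule targets /ŋ/ (voiced velar nasal), which sits before the trigger /c/ (palatal).
A voiced palatal nasal is [ɲ], so the surface segment is [ɲ].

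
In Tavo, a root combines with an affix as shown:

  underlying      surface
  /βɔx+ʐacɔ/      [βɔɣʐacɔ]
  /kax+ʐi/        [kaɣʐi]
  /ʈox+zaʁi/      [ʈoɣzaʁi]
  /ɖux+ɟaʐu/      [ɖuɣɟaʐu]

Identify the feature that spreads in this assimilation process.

voicing

The segment that alternates is /x/, which surfaces as [ɣ] when adjacent to /ʐ/.
The change voiceless → voiced matches the voicing of the following /ʐ/, identifying this as voicing assimilation.
The same holds elsewhere in the data: /x/ → [ɣ] before /z/ (voiceless → voiced, matching voiced); /x/ → [ɣ] before /ɟ/ (voiceless → voiced, matching voiced) — only voicing changes, and always toward the following segment.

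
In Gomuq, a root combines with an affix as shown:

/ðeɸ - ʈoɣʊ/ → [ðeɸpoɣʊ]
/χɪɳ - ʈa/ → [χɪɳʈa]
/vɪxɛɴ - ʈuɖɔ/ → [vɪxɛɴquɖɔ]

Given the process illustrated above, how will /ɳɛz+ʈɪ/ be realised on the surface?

[ɳɛztɪ]

The data show progressive place assimilation: /ʈ/ → [p] after /ɸ/; /ʈ/ → [q] after /ɴ/. In each pair only place changes, matching the preceding consonant, while manner and voice stay constant.
Nothing changes in [χɪɳʈa]: there the adjacent consonants already agree in place (/ʈ/ and /ɳ/ are both retroflex), so this form is consistent with the same rule.
/ʈ/ is a voiceless retroflex stop. The preceding trigger /z/ is alveolar, so /ʈ/ must become alveolar as well.
A voiceless alveolar stop is [t], so the surface segment is [t].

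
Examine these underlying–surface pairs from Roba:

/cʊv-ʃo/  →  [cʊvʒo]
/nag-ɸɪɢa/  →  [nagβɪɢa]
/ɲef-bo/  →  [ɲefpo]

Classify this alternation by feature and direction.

The segment that alternates is /ʃ/, which surfaces as [ʒ] when adjacent to /v/.
/ʃ/ is voiceless while /v/ is voiced; the output [ʒ] is voiced, matching the trigger — so the feature that spreads is voicing.
Place and manner are unchanged, so the assimilation is partial, not total.
Checking the remaining alternations: /ɸ/ → [β] after /g/ (voiceless → voiced, matching voiced); /b/ → [p] after /f/ (voiced → voiceless, matching voiceless) — only voicing changes, and always toward the preceding segment.
Since the segment that changes follows the conditioning segment, the assimilation is progressive.

progressive voicing assimilation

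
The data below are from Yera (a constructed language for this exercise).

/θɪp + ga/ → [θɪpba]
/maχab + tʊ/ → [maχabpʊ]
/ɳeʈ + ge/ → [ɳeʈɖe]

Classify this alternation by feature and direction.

The segment that alternates is /g/, which surfaces as [b] when adjacent to /p/.
/g/ is velar while /p/ is bilabial; the output [b] is bilabial, matching the trigger — so the feature that spreads is place.
Manner and voice are unchanged, so the assimilation is partial, not total.
The other alternating forms pattern the same way: /t/ → [p] after /b/ (alveolar → bilabial, matching bilabial); /g/ → [ɖ] after /ʈ/ (velar → retroflex, matching retroflex) — only place changes, and always toward the preceding segment.
The trigger is the preceding segment, so the direction is progressive (perseverative).

progressive place assimilation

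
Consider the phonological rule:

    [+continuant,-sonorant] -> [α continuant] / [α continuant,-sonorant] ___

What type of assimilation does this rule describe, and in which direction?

progressive manner assimilation

The shared variable α links the value of [continuant] on the target to that of the neighbouring obstruent. [continuant] distinguishes stops from fricatives — a manner-of-articulation feature — so this is manner assimilation.
Since the environment is written before the underscore, the trigger precedes the target; the direction is progressive.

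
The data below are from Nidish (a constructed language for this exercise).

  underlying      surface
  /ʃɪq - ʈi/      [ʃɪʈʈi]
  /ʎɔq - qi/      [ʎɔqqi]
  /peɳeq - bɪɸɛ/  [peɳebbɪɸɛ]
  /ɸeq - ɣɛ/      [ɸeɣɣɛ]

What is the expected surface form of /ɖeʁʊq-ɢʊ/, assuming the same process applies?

The data show regressive total assimilation (/q/ → [ʈ] before /ʈ/; /q/ → [b] before /b/; /q/ → [ɣ] before /ɣ/): in every case the target segment becomes identical to its following neighbour, copying more than a single feature.
In [ʎɔqqi] the two consonants at the boundary are already identical (/q/ + /q/), so the rule applies vacuously and nothing changes.
/q/ is the segment targeted by the rule; it sits immediately before /ɢ/, so it assimilates completely and surfaces as [ɢ].

[ɖeʁʊɢɢʊ]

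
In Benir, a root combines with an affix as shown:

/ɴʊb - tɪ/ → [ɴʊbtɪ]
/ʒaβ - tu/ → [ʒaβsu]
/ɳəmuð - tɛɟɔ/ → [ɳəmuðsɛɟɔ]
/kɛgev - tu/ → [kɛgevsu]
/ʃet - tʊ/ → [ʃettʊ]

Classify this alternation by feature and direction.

Underlying /t/ is realised as [s] next to /β/; /β/ itself does not change.
/t/ is a stop while /β/ is a fricative; the output [s] is a fricative, matching the trigger — so the feature that spreads is manner.
Place and voice are unchanged, so the assimilation is partial, not total.
The other alternating forms pattern the same way: /t/ → [s] after /ð/ (stop → fricative, matching a fricative); /t/ → [s] after /v/ (stop → fricative, matching a fricative) — only manner changes, and always toward the preceding segment.
Nothing changes in [ɴʊbtɪ], [ʃettʊ]: there the adjacent consonants already agree in manner (/t/ and /b/ are both stops; /t/ and /t/ are both stops), so these forms are consistent with the same rule.
Since the segment that changes follows the conditioning segment, the assimilation is progressive.

progressive manner assimilation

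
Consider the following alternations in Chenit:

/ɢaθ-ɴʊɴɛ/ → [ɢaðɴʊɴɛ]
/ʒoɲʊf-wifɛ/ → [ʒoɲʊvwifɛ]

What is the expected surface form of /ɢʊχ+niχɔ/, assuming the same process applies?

The data show regressive voicing assimilation: /θ/ → [ð] before /ɴ/; /f/ → [v] before /w/. In each pair only voicing changes, matching the following consonant, while place and manner stay constant.
The rule targets /χ/ (voiceless uvular fricative), which sits before the trigger /n/ (voiced).
The voiced uvular fricative is [ʁ], so /χ/ → [ʁ].

[ɢʊʁniχɔ]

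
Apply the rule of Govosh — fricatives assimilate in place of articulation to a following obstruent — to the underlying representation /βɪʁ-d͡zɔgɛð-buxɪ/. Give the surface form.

/ʁ/ is a voiced uvular fricative. The following trigger /d͡z/ is alveolar, so /ʁ/ must become alveolar as well.
Changing only its place to alveolar gives [z] — the voiced alveolar fricative.
The same rule applies at the second boundary: /ð/ → [β] next to /b/.

[βɪzd͡zɔgɛβbuxɪ]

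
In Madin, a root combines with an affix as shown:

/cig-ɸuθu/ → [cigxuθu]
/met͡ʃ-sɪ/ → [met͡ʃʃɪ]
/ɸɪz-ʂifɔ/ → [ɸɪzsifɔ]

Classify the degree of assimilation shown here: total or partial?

partial assimilation

Underlying /ɸ/ is realised as [x] next to /g/; /g/ itself does not change.
/ɸ/ is bilabial while /g/ is velar; the output [x] is velar, matching the trigger — so the feature that spreads is place.
Manner and voice are unchanged, so the assimilation is partial, not total.
Checking the remaining alternations: /s/ → [ʃ] after /t͡ʃ/ (alveolar → postalveolar, matching postalveolar); /ʂ/ → [s] after /z/ (retroflex → alveolar, matching alveolar) — only place changes, and always toward the preceding segment.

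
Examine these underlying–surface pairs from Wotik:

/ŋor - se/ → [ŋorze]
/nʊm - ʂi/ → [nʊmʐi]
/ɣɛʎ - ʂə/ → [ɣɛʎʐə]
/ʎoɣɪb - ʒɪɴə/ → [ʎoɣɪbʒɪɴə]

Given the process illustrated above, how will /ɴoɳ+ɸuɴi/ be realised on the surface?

[ɴoɳβuɴi]

The data show progressive voicing assimilation: /s/ → [z] after /r/; /ʂ/ → [ʐ] after /m/; /ʂ/ → [ʐ] after /ʎ/. In each pair only voicing changes, matching the preceding consonant, while place and manner stay constant.
No alternation appears in [ʎoɣɪbʒɪɴə]: there the adjacent consonants already agree in voicing (/ʒ/ and /b/ are both voiced), so this form is consistent with the same rule.
The rule targets /ɸ/ (voiceless bilabial fricative), which sits after the trigger /ɳ/ (voiced).
The voiced bilabial fricative is [β], so /ɸ/ → [β].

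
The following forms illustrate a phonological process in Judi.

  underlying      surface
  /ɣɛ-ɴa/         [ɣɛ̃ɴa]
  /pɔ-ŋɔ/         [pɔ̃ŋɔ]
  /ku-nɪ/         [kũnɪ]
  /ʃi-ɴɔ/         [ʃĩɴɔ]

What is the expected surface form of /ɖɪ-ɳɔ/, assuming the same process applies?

The data show regressive nasality assimilation (vowel nasalisation): /ɛ/ → [ɛ̃] before /ɴ/; /ɔ/ → [ɔ̃] before /ŋ/; /u/ → [ũ] before /n/; /i/ → [ĩ] before /ɴ/ — a vowel is nasalised by an immediately following nasal consonant.
The vowel /ɪ/ is adjacent to the following nasal /ɳ/, so it acquires [+nasal] and surfaces as [ɪ̃].

[ɖɪ̃ɳɔ]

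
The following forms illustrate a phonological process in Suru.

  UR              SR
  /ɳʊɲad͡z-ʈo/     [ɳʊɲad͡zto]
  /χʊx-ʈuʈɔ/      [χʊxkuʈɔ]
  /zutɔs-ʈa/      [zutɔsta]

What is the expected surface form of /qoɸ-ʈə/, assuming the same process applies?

[qoɸpə]

The data show progressive place assimilation: /ʈ/ → [t] after /d͡z/; /ʈ/ → [k] after /x/; /ʈ/ → [t] after /s/. In each pair only place changes, matching the preceding consonant, while manner and voice stay constant.
/ʈ/ is a voiceless retroflex stop. The preceding trigger /ɸ/ is bilabial, so /ʈ/ must become bilabial as well.
A voiceless bilabial stop is [p], so the surface segment is [p].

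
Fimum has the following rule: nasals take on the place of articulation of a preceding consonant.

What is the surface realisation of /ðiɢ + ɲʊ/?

[ðiɢɴʊ]

/ɲ/ is a voiced palatal nasal. The preceding trigger /ɢ/ is uvular, so /ɲ/ must become uvular as well.
A voiced uvular nasal is [ɴ], so the surface segment is [ɴ].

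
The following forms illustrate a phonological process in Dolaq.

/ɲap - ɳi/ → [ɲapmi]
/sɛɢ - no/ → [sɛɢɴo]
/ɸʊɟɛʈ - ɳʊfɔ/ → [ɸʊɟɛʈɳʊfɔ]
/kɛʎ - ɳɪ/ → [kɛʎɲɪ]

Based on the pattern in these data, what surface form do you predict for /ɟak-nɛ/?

[ɟakŋɛ]

The data show progressive place assimilation: /ɳ/ → [m] after /p/; /n/ → [ɴ] after /ɢ/; /ɳ/ → [ɲ] after /ʎ/. In each pair only place changes, matching the preceding consonant, while manner and voice stay constant.
Nothing changes in [ɸʊɟɛʈɳʊfɔ]: there the adjacent consonants already agree in place (/ɳ/ and /ʈ/ are both retroflex), so this form is consistent with the same rule.
The rule targets /n/ (voiced alveolar nasal), which sits after the trigger /k/ (velar).
A voiced velar nasal is [ŋ], so the surface segment is [ŋ].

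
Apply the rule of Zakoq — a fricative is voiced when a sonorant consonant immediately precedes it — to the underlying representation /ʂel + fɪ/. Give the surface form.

/f/ is a voiceless labiodental fricative. The preceding trigger /l/ is voiced, so /f/ must become voiced as well.
A voiced labiodental fricative is [v], so the surface segment is [v].

[ʂelvɪ]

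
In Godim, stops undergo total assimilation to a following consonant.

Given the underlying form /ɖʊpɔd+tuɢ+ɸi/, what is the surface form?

/d/ is the segment targeted by the rule; it sits immediately before /t/, so it assimilates completely and surfaces as [t].
At the second juncture, /ɢ/ likewise becomes [ɸ] adjacent to /ɸ/.

[ɖʊpɔttuɸɸi]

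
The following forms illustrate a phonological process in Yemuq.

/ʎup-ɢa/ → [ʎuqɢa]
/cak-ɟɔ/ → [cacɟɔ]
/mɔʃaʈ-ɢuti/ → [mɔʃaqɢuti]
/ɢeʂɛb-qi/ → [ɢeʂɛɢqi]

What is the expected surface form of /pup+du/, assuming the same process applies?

[putdu]

The data show regressive place assimilation: /p/ → [q] before /ɢ/; /k/ → [c] before /ɟ/; /ʈ/ → [q] before /ɢ/; /b/ → [ɢ] before /q/. In each pair only place changes, matching the following consonant, while manner and voice stay constant.
/p/ is a voiceless bilabial stop. The following trigger /d/ is alveolar, so /p/ must become alveolar as well.
A voiceless alveolar stop is [t], so the surface segment is [t].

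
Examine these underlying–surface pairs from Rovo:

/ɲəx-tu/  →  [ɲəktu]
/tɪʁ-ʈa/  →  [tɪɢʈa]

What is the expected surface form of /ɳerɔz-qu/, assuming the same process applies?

The data show regressive manner assimilation: /x/ → [k] before /t/; /ʁ/ → [ɢ] before /ʈ/. In each pair only manner changes, matching the following consonant, while place and voice stay constant.
The rule targets /z/ (voiced alveolar fricative), which sits before the trigger /q/ (stop).
A voiced alveolar stop is [d], so the surface segment is [d].

[ɳerɔdqu]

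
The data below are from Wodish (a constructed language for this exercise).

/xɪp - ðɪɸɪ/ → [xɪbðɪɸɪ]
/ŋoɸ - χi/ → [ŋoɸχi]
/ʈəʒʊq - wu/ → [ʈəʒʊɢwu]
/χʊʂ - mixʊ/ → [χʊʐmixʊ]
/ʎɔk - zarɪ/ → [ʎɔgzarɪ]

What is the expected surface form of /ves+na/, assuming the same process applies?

[vezna]

The data show regressive voicing assimilation: /p/ → [b] before /ð/; /q/ → [ɢ] before /w/; /ʂ/ → [ʐ] before /m/; /k/ → [g] before /z/. In each pair only voicing changes, matching the following consonant, while place and manner stay constant.
No alternation appears in [ŋoɸχi]: there the adjacent consonants already agree in voicing (/ɸ/ and /χ/ are both voiceless), so this form is consistent with the same rule.
The rule targets /s/ (voiceless alveolar fricative), which sits before the trigger /n/ (voiced).
The voiced alveolar fricative is [z], so /s/ → [z].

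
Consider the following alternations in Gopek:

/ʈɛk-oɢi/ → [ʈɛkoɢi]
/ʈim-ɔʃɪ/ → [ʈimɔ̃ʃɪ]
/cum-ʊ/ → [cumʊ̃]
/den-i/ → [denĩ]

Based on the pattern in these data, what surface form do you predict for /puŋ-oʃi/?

The data show progressive nasality assimilation (vowel nasalisation): /ɔ/ → [ɔ̃] after /m/; /ʊ/ → [ʊ̃] after /m/; /i/ → [ĩ] after /n/ — a vowel is nasalised by an immediately preceding nasal consonant.
No change occurs in [ʈɛkoɢi] because the vowel at the boundary is adjacent to an oral consonant, not a nasal (/o/ next to /k/).
/o/ sits next to the nasal /ŋ/ and is therefore nasalised to [õ].

[puŋõʃi]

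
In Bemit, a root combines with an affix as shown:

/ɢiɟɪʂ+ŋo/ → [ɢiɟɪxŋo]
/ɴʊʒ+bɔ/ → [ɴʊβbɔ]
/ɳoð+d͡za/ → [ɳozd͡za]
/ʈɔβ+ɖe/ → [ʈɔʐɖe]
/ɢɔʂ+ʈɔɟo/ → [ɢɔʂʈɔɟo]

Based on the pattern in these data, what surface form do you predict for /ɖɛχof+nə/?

The data show regressive place assimilation: /ʂ/ → [x] before /ŋ/; /ʒ/ → [β] before /b/; /ð/ → [z] before /d͡z/; /β/ → [ʐ] before /ɖ/. In each pair only place changes, matching the following consonant, while manner and voice stay constant.
Nothing changes in [ɢɔʂʈɔɟo]: there the adjacent consonants already agree in place (/ʂ/ and /ʈ/ are both retroflex), so this form is consistent with the same rule.
The rule targets /f/ (voiceless labiodental fricative), which sits before the trigger /n/ (alveolar).
A voiceless alveolar fricative is [s], so the surface segment is [s].

[ɖɛχosnə]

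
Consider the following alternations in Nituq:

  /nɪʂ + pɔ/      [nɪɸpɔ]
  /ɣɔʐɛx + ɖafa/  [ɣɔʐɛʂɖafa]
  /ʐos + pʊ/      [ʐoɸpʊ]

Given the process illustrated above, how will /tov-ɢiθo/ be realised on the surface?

The data show regressive place assimilation: /ʂ/ → [ɸ] before /p/; /x/ → [ʂ] before /ɖ/; /s/ → [ɸ] before /p/. In each pair only place changes, matching the following consonant, while manner and voice stay constant.
/v/ is a voiced labiodental fricative. The following trigger /ɢ/ is uvular, so /v/ must become uvular as well.
The voiced uvular fricative is [ʁ], so /v/ → [ʁ].

[toʁɢiθo]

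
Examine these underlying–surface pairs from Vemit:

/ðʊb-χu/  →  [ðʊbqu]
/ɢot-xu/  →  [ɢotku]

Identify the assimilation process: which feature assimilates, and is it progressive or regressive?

Comparing underlying and surface forms, /χ/ → [q] is the alternation; the neighbouring /b/ is constant.
/χ/ is a fricative while /b/ is a stop; the output [q] is a stop, matching the trigger — so the feature that spreads is manner.
Place and voice are unchanged, so the assimilation is partial, not total.
Checking the remaining alternation: /x/ → [k] after /t/ (fricative → stop, matching a stop) — only manner changes, and always toward the preceding segment.
Since the segment that changes follows the conditioning segment, the assimilation is progressive.

progressive manner assimilation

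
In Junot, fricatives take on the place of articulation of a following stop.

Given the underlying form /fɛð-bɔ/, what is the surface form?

/ð/ is a voiced dental fricative. The following trigger /b/ is bilabial, so /ð/ must become bilabial as well.
The voiced bilabial fricative is [β], so /ð/ → [β].

[fɛβbɔ]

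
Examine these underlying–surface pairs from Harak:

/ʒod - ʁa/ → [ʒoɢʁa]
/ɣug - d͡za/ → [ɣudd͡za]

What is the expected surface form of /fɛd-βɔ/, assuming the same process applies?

[fɛbβɔ]

The data show regressive place assimilation: /d/ → [ɢ] before /ʁ/; /g/ → [d] before /d͡z/. In each pair only place changes, matching the following consonant, while manner and voice stay constant.
The rule targets /d/ (voiced alveolar stop), which sits before the trigger /β/ (bilabial).
The voiced bilabial stop is [b], so /d/ → [b].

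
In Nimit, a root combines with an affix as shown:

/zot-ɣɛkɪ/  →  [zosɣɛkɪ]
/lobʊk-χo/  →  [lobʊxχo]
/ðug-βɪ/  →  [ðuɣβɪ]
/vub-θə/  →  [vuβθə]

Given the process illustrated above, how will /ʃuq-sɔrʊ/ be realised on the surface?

[ʃuχsɔrʊ]

The data show regressive manner assimilation: /t/ → [s] before /ɣ/; /k/ → [x] before /χ/; /g/ → [ɣ] before /β/; /b/ → [β] before /θ/. In each pair only manner changes, matching the following consonant, while place and voice stay constant.
/q/ is a voiceless uvular stop. The following trigger /s/ is a fricative, so /q/ must become a fricative as well.
A voiceless uvular fricative is [χ], so the surface segment is [χ].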